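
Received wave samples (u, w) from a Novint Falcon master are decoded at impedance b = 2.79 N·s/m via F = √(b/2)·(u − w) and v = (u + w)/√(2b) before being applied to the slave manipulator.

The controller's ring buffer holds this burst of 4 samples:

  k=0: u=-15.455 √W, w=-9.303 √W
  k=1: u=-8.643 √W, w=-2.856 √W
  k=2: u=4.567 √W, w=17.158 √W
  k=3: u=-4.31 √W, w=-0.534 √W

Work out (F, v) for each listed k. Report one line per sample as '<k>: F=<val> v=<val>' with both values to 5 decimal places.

0: F=-7.26613 v=-10.48090
1: F=-6.83503 v=-4.86791
2: F=-14.87124 v=9.19693
3: F=-4.45984 v=-2.05063

k=0: u−w=-6.15200, u+w=-24.75800; √(b/2)=1.18110, √(2b)=2.36220; F=1.18110×(-6.152)=-7.26613, v=-24.75800/2.36220=-10.48090
k=1: u−w=-5.78700, u+w=-11.49900; √(b/2)=1.18110, √(2b)=2.36220; F=1.18110×(-5.787)=-6.83503, v=-11.49900/2.36220=-4.86791
k=2: u−w=-12.59100, u+w=21.72500; √(b/2)=1.18110, √(2b)=2.36220; F=1.18110×(-12.591)=-14.87124, v=21.72500/2.36220=9.19693
k=3: u−w=-3.77600, u+w=-4.84400; √(b/2)=1.18110, √(2b)=2.36220; F=1.18110×(-3.776)=-4.45984, v=-4.84400/2.36220=-2.05063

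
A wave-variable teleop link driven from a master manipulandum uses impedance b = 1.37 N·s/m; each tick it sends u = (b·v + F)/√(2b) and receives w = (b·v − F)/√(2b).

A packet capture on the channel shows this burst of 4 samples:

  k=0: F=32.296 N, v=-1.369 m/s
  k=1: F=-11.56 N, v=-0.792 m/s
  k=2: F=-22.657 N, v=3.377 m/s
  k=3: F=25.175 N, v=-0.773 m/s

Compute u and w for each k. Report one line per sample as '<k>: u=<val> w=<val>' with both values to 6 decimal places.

k=0: b·v=1.37×(-1.369)=-1.875530; √(2b)=1.655295; u=(-1.875530+32.296)/1.655295=18.377678, w=(-1.875530−32.296)/1.655295=-20.643776
k=1: b·v=1.37×(-0.792)=-1.085040; √(2b)=1.655295; u=(-1.085040+(-11.56))/1.655295=-7.639148, w=(-1.085040−(-11.56))/1.655295=6.328155
k=2: b·v=1.37×3.377=4.626490; √(2b)=1.655295; u=(4.626490+(-22.657))/1.655295=-10.892629, w=(4.626490−(-22.657))/1.655295=16.482559
k=3: b·v=1.37×(-0.773)=-1.059010; √(2b)=1.655295; u=(-1.059010+25.175)/1.655295=14.569002, w=(-1.059010−25.175)/1.655295=-15.848545

0: u=18.377678 w=-20.643776
1: u=-7.639148 w=6.328155
2: u=-10.892629 w=16.482559
3: u=14.569002 w=-15.848545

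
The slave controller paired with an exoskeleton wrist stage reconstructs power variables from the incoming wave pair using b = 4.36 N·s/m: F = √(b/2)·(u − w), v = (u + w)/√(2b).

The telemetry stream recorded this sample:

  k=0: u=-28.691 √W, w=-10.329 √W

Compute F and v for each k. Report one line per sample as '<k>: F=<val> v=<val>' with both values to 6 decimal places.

k=0: u−w=-18.362000, u+w=-39.020000; √(b/2)=1.476482, √(2b)=2.952965; F=1.476482×(-18.362)=-27.111168, v=-39.020000/2.952965=-13.213839

0: F=-27.111168 v=-13.213839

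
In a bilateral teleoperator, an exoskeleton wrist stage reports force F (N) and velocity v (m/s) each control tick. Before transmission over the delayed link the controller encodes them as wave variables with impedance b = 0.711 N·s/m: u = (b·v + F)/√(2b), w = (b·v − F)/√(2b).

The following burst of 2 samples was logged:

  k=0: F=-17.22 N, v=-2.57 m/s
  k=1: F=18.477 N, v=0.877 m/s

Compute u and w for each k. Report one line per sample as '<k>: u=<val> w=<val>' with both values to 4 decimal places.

0: u=-15.9729 w=12.9082
1: u=16.0175 w=-14.9717

k=0: b·v=0.711×(-2.57)=-1.8273; √(2b)=1.1925; u=(-1.8273+(-17.22))/1.1925=-15.9729, w=(-1.8273−(-17.22))/1.1925=12.9082
k=1: b·v=0.711×0.877=0.6235; √(2b)=1.1925; u=(0.6235+18.477)/1.1925=16.0175, w=(0.6235−18.477)/1.1925=-14.9717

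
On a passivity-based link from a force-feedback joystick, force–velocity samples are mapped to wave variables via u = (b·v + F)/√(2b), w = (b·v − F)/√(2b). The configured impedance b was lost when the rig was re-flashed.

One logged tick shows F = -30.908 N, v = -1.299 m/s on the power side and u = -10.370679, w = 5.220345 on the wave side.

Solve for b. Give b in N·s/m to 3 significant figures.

u + w = -5.150334;  u + w = √(2b)·v, so √(2b) = -5.150334/(-1.299) = 3.964845.
b = (√(2b))²/2 = 15.719998/2 = 7.859999.
(Check via u − w = 2F/√(2b): u − w = -15.591024, 2F/√(2b) = -15.591025.)

b = 7.86 N·s/m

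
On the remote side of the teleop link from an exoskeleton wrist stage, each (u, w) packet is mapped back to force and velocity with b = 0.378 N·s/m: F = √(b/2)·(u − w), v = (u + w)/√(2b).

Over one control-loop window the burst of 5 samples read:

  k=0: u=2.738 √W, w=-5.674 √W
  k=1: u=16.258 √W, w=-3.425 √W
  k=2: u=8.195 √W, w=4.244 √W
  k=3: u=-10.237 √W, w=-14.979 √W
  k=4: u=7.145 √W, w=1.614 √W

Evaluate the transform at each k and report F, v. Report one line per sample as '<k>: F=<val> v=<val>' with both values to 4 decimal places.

0: F=3.6570 v=-3.3767
1: F=8.5570 v=14.7594
2: F=1.7177 v=14.3062
3: F=2.0615 v=-29.0012
4: F=2.4046 v=10.0738

k=0: u−w=8.4120, u+w=-2.9360; √(b/2)=0.4347, √(2b)=0.8695; F=0.4347×8.412=3.6570, v=-2.9360/0.8695=-3.3767
k=1: u−w=19.6830, u+w=12.8330; √(b/2)=0.4347, √(2b)=0.8695; F=0.4347×19.683=8.5570, v=12.8330/0.8695=14.7594
k=2: u−w=3.9510, u+w=12.4390; √(b/2)=0.4347, √(2b)=0.8695; F=0.4347×3.951=1.7177, v=12.4390/0.8695=14.3062
k=3: u−w=4.7420, u+w=-25.2160; √(b/2)=0.4347, √(2b)=0.8695; F=0.4347×4.742=2.0615, v=-25.2160/0.8695=-29.0012
k=4: u−w=5.5310, u+w=8.7590; √(b/2)=0.4347, √(2b)=0.8695; F=0.4347×5.531=2.4046, v=8.7590/0.8695=10.0738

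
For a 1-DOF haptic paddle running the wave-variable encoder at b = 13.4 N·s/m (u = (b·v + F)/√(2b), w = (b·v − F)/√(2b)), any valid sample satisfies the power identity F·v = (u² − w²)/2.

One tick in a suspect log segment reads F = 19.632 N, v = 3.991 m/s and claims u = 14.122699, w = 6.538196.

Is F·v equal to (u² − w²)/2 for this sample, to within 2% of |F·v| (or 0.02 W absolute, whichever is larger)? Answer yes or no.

yes

F·v = 19.632×3.991 = 78.351312 W.
(u² − w²)/2 = (199.450627 − 42.748007)/2 = 78.351310 W.
|Δ| = 0.000002;  2% of max(1, |F·v|) = 1.567026.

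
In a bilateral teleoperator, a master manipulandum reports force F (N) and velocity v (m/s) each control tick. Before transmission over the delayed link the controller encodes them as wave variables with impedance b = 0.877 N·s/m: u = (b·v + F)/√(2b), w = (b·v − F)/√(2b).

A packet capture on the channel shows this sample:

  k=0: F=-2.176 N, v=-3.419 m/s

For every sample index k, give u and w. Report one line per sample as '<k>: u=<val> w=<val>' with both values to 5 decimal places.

0: u=-3.90706 w=-0.62101

k=0: b·v=0.877×(-3.419)=-2.99846; √(2b)=1.32439; u=(-2.99846+(-2.176))/1.32439=-3.90706, w=(-2.99846−(-2.176))/1.32439=-0.62101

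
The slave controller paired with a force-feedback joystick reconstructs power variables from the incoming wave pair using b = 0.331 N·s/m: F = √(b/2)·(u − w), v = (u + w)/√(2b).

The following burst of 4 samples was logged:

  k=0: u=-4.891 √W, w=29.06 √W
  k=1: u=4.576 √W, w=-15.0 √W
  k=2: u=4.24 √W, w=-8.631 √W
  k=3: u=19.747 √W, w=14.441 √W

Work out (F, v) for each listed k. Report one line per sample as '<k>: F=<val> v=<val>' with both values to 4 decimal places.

0: F=-13.8118 v=29.7050
1: F=7.9638 v=-12.8117
2: F=5.2361 v=-5.3968
3: F=2.1586 v=42.0189

k=0: u−w=-33.9510, u+w=24.1690; √(b/2)=0.4068, √(2b)=0.8136; F=0.4068×(-33.951)=-13.8118, v=24.1690/0.8136=29.7050
k=1: u−w=19.5760, u+w=-10.4240; √(b/2)=0.4068, √(2b)=0.8136; F=0.4068×19.576=7.9638, v=-10.4240/0.8136=-12.8117
k=2: u−w=12.8710, u+w=-4.3910; √(b/2)=0.4068, √(2b)=0.8136; F=0.4068×12.871=5.2361, v=-4.3910/0.8136=-5.3968
k=3: u−w=5.3060, u+w=34.1880; √(b/2)=0.4068, √(2b)=0.8136; F=0.4068×5.306=2.1586, v=34.1880/0.8136=42.0189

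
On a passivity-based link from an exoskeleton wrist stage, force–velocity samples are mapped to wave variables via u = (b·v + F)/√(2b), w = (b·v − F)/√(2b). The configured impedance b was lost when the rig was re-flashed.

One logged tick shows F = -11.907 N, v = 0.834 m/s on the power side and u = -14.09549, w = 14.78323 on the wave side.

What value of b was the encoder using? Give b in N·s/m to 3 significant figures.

u + w = 0.68774;  u + w = √(2b)·v, so √(2b) = 0.68774/0.834 = 0.82463.
b = (√(2b))²/2 = 0.68001/2 = 0.34001.
(Check via u − w = 2F/√(2b): u − w = -28.87872, 2F/√(2b) = -28.87847.)

b = 0.34 N·s/m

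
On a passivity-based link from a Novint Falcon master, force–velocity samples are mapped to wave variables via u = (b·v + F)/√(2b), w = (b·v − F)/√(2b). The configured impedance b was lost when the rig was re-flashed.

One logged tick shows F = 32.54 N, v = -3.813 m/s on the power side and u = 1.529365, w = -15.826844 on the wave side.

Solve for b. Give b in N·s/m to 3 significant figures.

b = 7.03 N·s/m

u + w = -14.297479;  u + w = √(2b)·v, so √(2b) = -14.297479/(-3.813) = 3.749667.
b = (√(2b))²/2 = 14.060000/2 = 7.030000.
(Check via u − w = 2F/√(2b): u − w = 17.356209, 2F/√(2b) = 17.356209.)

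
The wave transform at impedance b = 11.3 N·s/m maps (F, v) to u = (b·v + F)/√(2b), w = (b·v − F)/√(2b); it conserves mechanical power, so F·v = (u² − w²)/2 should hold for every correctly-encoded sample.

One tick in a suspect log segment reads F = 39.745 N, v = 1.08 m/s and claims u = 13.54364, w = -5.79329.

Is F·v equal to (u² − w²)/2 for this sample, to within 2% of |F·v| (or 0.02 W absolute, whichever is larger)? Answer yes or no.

F·v = 39.745×1.08 = 42.9246 W.
(u² − w²)/2 = (183.4302 − 33.5622)/2 = 74.9340 W.
|Δ| = 32.0094;  2% of max(1, |F·v|) = 0.8585.

no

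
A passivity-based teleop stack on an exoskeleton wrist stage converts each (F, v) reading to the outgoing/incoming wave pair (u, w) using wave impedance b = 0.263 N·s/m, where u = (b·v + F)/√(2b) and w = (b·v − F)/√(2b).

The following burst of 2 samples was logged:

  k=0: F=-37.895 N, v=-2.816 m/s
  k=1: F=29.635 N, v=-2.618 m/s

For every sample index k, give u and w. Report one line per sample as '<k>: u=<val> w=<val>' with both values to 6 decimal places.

0: u=-53.271494 w=51.229166
1: u=39.911925 w=-41.810652

k=0: b·v=0.263×(-2.816)=-0.740608; √(2b)=0.725259; u=(-0.740608+(-37.895))/0.725259=-53.271494, w=(-0.740608−(-37.895))/0.725259=51.229166
k=1: b·v=0.263×(-2.618)=-0.688534; √(2b)=0.725259; u=(-0.688534+29.635)/0.725259=39.911925, w=(-0.688534−29.635)/0.725259=-41.810652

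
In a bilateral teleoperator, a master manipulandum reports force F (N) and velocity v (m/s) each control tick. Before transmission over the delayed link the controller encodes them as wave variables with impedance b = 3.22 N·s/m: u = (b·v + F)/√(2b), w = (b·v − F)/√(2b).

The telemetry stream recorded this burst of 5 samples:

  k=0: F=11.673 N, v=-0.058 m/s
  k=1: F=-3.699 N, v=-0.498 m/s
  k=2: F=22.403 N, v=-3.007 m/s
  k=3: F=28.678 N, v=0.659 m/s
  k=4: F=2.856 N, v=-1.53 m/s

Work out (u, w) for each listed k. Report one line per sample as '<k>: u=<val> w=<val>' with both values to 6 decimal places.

k=0: b·v=3.22×(-0.058)=-0.186760; √(2b)=2.537716; u=(-0.186760+11.673)/2.537716=4.526213, w=(-0.186760−11.673)/2.537716=-4.673400
k=1: b·v=3.22×(-0.498)=-1.603560; √(2b)=2.537716; u=(-1.603560+(-3.699))/2.537716=-2.089501, w=(-1.603560−(-3.699))/2.537716=0.825719
k=2: b·v=3.22×(-3.007)=-9.682540; √(2b)=2.537716; u=(-9.682540+22.403)/2.537716=5.012563, w=(-9.682540−22.403)/2.537716=-12.643474
k=3: b·v=3.22×0.659=2.121980; √(2b)=2.537716; u=(2.121980+28.678)/2.537716=12.136892, w=(2.121980−28.678)/2.537716=-10.464538
k=4: b·v=3.22×(-1.53)=-4.926600; √(2b)=2.537716; u=(-4.926600+2.856)/2.537716=-0.815931, w=(-4.926600−2.856)/2.537716=-3.066774

0: u=4.526213 w=-4.673400
1: u=-2.089501 w=0.825719
2: u=5.012563 w=-12.643474
3: u=12.136892 w=-10.464538
4: u=-0.815931 w=-3.066774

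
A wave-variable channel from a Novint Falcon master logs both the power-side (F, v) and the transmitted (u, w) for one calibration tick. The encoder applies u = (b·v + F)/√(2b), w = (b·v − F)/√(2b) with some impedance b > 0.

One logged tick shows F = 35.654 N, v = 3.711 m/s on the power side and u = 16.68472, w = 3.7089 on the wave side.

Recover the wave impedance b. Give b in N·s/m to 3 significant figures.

u + w = 20.39362;  u + w = √(2b)·v, so √(2b) = 20.39362/3.711 = 5.49545.
b = (√(2b))²/2 = 30.19999/2 = 15.09999.
(Check via u − w = 2F/√(2b): u − w = 12.97582, 2F/√(2b) = 12.97582.)

b = 15.1 N·s/m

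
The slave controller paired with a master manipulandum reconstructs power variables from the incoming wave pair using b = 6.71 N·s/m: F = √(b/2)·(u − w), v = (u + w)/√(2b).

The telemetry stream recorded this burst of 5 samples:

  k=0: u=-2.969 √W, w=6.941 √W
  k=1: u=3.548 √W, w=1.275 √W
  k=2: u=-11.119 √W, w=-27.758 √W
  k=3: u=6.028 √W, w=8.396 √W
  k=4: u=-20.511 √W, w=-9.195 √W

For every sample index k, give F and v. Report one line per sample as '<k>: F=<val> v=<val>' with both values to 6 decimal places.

k=0: u−w=-9.910000, u+w=3.972000; √(b/2)=1.831666, √(2b)=3.663332; F=1.831666×(-9.91)=-18.151809, v=3.972000/3.663332=1.084259
k=1: u−w=2.273000, u+w=4.823000; √(b/2)=1.831666, √(2b)=3.663332; F=1.831666×2.273=4.163377, v=4.823000/3.663332=1.316561
k=2: u−w=16.639000, u+w=-38.877000; √(b/2)=1.831666, √(2b)=3.663332; F=1.831666×16.639=30.477089, v=-38.877000/3.663332=-10.612470
k=3: u−w=-2.368000, u+w=14.424000; √(b/2)=1.831666, √(2b)=3.663332; F=1.831666×(-2.368)=-4.337385, v=14.424000/3.663332=3.937399
k=4: u−w=-11.316000, u+w=-29.706000; √(b/2)=1.831666, √(2b)=3.663332; F=1.831666×(-11.316)=-20.727131, v=-29.706000/3.663332=-8.109012

0: F=-18.151809 v=1.084259
1: F=4.163377 v=1.316561
2: F=30.477089 v=-10.612470
3: F=-4.337385 v=3.937399
4: F=-20.727131 v=-8.109012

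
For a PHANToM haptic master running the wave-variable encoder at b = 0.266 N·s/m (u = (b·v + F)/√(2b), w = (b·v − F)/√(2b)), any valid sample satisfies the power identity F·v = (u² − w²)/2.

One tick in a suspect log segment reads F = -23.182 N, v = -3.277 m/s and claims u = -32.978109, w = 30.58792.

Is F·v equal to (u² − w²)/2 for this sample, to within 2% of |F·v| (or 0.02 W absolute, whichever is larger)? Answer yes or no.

F·v = (-23.182)×(-3.277) = 75.967414 W.
(u² − w²)/2 = (1087.555673 − 935.620850)/2 = 75.967412 W.
|Δ| = 0.000002;  2% of max(1, |F·v|) = 1.519348.

yes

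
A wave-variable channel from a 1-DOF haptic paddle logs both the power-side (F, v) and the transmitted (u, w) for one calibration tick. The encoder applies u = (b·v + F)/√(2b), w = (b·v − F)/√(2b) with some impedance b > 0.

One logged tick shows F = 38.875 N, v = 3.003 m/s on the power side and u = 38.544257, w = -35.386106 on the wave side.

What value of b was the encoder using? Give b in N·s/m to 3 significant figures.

b = 0.553 N·s/m

u + w = 3.158151;  u + w = √(2b)·v, so √(2b) = 3.158151/3.003 = 1.051665.
b = (√(2b))²/2 = 1.106000/2 = 0.553000.
(Check via u − w = 2F/√(2b): u − w = 73.930363, 2F/√(2b) = 73.930363.)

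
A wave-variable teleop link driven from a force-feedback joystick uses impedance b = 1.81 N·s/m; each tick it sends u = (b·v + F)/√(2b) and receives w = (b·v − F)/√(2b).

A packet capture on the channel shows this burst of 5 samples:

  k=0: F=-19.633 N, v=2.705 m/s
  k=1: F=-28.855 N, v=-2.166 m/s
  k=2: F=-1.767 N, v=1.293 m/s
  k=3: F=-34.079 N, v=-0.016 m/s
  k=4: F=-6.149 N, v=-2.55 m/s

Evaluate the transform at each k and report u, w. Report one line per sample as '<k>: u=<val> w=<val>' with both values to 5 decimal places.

0: u=-7.74557 w=12.89218
1: u=-17.22640 w=13.10530
2: u=0.30134 w=2.15876
3: u=-17.92675 w=17.89630
4: u=-5.65770 w=0.80599

k=0: b·v=1.81×2.705=4.89605; √(2b)=1.90263; u=(4.89605+(-19.633))/1.90263=-7.74557, w=(4.89605−(-19.633))/1.90263=12.89218
k=1: b·v=1.81×(-2.166)=-3.92046; √(2b)=1.90263; u=(-3.92046+(-28.855))/1.90263=-17.22640, w=(-3.92046−(-28.855))/1.90263=13.10530
k=2: b·v=1.81×1.293=2.34033; √(2b)=1.90263; u=(2.34033+(-1.767))/1.90263=0.30134, w=(2.34033−(-1.767))/1.90263=2.15876
k=3: b·v=1.81×(-0.016)=-0.02896; √(2b)=1.90263; u=(-0.02896+(-34.079))/1.90263=-17.92675, w=(-0.02896−(-34.079))/1.90263=17.89630
k=4: b·v=1.81×(-2.55)=-4.61550; √(2b)=1.90263; u=(-4.61550+(-6.149))/1.90263=-5.65770, w=(-4.61550−(-6.149))/1.90263=0.80599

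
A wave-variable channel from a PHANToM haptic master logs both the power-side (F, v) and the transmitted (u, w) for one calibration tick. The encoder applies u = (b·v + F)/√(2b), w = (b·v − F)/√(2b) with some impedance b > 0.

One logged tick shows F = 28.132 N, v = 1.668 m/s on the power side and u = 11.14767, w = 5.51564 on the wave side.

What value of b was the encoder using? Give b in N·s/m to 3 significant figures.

u + w = 16.66331;  u + w = √(2b)·v, so √(2b) = 16.66331/1.668 = 9.98999.
b = (√(2b))²/2 = 99.79998/2 = 49.89999.
(Check via u − w = 2F/√(2b): u − w = 5.63203, 2F/√(2b) = 5.63204.)

b = 49.9 N·s/m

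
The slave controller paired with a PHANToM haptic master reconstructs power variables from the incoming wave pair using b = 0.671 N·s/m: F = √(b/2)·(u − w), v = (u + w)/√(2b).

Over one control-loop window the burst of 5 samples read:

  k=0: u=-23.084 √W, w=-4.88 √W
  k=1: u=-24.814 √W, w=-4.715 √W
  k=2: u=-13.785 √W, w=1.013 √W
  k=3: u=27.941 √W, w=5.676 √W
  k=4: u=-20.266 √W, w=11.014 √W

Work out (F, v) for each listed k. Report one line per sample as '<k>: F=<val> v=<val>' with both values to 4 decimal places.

k=0: u−w=-18.2040, u+w=-27.9640; √(b/2)=0.5792, √(2b)=1.1584; F=0.5792×(-18.204)=-10.5442, v=-27.9640/1.1584=-24.1392
k=1: u−w=-20.0990, u+w=-29.5290; √(b/2)=0.5792, √(2b)=1.1584; F=0.5792×(-20.099)=-11.6418, v=-29.5290/1.1584=-25.4902
k=2: u−w=-14.7980, u+w=-12.7720; √(b/2)=0.5792, √(2b)=1.1584; F=0.5792×(-14.798)=-8.5714, v=-12.7720/1.1584=-11.0251
k=3: u−w=22.2650, u+w=33.6170; √(b/2)=0.5792, √(2b)=1.1584; F=0.5792×22.265=12.8964, v=33.6170/1.1584=29.0190
k=4: u−w=-31.2800, u+w=-9.2520; √(b/2)=0.5792, √(2b)=1.1584; F=0.5792×(-31.28)=-18.1181, v=-9.2520/1.1584=-7.9866

0: F=-10.5442 v=-24.1392
1: F=-11.6418 v=-25.4902
2: F=-8.5714 v=-11.0251
3: F=12.8964 v=29.0190
4: F=-18.1181 v=-7.9866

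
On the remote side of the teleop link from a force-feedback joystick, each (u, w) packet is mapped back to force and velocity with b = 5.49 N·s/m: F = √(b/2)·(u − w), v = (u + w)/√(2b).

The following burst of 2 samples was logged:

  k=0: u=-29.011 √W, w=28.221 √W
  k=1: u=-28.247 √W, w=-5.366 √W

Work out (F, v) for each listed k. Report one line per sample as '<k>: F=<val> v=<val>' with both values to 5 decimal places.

k=0: u−w=-57.23200, u+w=-0.79000; √(b/2)=1.65680, √(2b)=3.31361; F=1.65680×(-57.232)=-94.82222, v=-0.79000/3.31361=-0.23841
k=1: u−w=-22.88100, u+w=-33.61300; √(b/2)=1.65680, √(2b)=3.31361; F=1.65680×(-22.881)=-37.90934, v=-33.61300/3.31361=-10.14393

0: F=-94.82222 v=-0.23841
1: F=-37.90934 v=-10.14393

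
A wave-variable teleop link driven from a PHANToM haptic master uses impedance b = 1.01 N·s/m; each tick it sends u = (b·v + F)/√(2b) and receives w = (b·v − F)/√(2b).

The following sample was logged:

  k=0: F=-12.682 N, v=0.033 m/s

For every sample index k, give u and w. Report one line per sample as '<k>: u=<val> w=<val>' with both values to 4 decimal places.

0: u=-8.8996 w=8.9465

k=0: b·v=1.01×0.033=0.0333; √(2b)=1.4213; u=(0.0333+(-12.682))/1.4213=-8.8996, w=(0.0333−(-12.682))/1.4213=8.9465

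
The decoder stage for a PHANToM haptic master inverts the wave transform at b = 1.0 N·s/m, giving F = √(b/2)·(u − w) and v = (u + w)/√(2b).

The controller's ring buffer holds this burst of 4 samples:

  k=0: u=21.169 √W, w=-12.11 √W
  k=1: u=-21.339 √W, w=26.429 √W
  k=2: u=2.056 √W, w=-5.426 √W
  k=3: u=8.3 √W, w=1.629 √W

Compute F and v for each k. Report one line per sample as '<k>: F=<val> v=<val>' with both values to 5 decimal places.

k=0: u−w=33.27900, u+w=9.05900; √(b/2)=0.70711, √(2b)=1.41421; F=0.70711×33.279=23.53181, v=9.05900/1.41421=6.40568
k=1: u−w=-47.76800, u+w=5.09000; √(b/2)=0.70711, √(2b)=1.41421; F=0.70711×(-47.768)=-33.77708, v=5.09000/1.41421=3.59917
k=2: u−w=7.48200, u+w=-3.37000; √(b/2)=0.70711, √(2b)=1.41421; F=0.70711×7.482=5.29057, v=-3.37000/1.41421=-2.38295
k=3: u−w=6.67100, u+w=9.92900; √(b/2)=0.70711, √(2b)=1.41421; F=0.70711×6.671=4.71711, v=9.92900/1.41421=7.02086

0: F=23.53181 v=6.40568
1: F=-33.77708 v=3.59917
2: F=5.29057 v=-2.38295
3: F=4.71711 v=7.02086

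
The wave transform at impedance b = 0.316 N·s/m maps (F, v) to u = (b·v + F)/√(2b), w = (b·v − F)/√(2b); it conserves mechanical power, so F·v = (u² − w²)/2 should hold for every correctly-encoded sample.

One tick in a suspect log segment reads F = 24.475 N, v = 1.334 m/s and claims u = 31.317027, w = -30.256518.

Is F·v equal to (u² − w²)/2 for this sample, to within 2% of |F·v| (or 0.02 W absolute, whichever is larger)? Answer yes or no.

F·v = 24.475×1.334 = 32.649650 W.
(u² − w²)/2 = (980.756180 − 915.456881)/2 = 32.649649 W.
|Δ| = 0.000001;  2% of max(1, |F·v|) = 0.652993.

yes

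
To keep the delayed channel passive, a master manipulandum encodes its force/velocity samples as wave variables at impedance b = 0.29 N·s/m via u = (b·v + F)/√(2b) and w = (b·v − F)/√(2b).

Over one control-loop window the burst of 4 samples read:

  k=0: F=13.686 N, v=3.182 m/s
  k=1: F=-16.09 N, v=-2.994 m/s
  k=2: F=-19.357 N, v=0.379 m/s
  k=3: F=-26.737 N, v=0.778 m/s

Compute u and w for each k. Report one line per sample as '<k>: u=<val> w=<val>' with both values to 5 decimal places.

0: u=19.18227 w=-16.75893
1: u=-22.26729 w=19.98712
2: u=-25.27267 w=25.56131
3: u=-34.81115 w=35.40365

k=0: b·v=0.29×3.182=0.92278; √(2b)=0.76158; u=(0.92278+13.686)/0.76158=19.18227, w=(0.92278−13.686)/0.76158=-16.75893
k=1: b·v=0.29×(-2.994)=-0.86826; √(2b)=0.76158; u=(-0.86826+(-16.09))/0.76158=-22.26729, w=(-0.86826−(-16.09))/0.76158=19.98712
k=2: b·v=0.29×0.379=0.10991; √(2b)=0.76158; u=(0.10991+(-19.357))/0.76158=-25.27267, w=(0.10991−(-19.357))/0.76158=25.56131
k=3: b·v=0.29×0.778=0.22562; √(2b)=0.76158; u=(0.22562+(-26.737))/0.76158=-34.81115, w=(0.22562−(-26.737))/0.76158=35.40365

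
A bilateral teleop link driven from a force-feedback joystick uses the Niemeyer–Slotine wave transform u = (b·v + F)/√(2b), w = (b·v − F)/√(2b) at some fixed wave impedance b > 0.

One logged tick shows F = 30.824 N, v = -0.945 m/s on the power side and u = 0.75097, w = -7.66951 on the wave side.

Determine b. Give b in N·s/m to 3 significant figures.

u + w = -6.9185;  u + w = √(2b)·v, so √(2b) = -6.9185/(-0.945) = 7.3212.
b = (√(2b))²/2 = 53.6001/2 = 26.8000.
(Check via u − w = 2F/√(2b): u − w = 8.4205, 2F/√(2b) = 8.4205.)

b = 26.8 N·s/m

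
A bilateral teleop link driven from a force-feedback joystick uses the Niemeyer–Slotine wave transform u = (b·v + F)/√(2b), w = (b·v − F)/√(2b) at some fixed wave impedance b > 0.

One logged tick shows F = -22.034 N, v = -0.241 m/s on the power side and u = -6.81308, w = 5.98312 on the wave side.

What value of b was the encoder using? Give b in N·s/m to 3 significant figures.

u + w = -0.82996;  u + w = √(2b)·v, so √(2b) = -0.82996/(-0.241) = 3.44382.
b = (√(2b))²/2 = 11.85988/2 = 5.92994.
(Check via u − w = 2F/√(2b): u − w = -12.79620, 2F/√(2b) = -12.79626.)

b = 5.93 N·s/m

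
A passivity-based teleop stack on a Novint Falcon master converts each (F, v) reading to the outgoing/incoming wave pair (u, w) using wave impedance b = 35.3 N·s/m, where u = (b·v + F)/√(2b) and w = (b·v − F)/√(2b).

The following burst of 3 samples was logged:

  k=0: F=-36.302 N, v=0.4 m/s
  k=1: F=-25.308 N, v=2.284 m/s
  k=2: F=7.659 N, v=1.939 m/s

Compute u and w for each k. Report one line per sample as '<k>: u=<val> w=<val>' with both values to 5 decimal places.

0: u=-2.63997 w=6.00092
1: u=6.58352 w=12.60752
2: u=9.05764 w=7.23458

k=0: b·v=35.3×0.4=14.12000; √(2b)=8.40238; u=(14.12000+(-36.302))/8.40238=-2.63997, w=(14.12000−(-36.302))/8.40238=6.00092
k=1: b·v=35.3×2.284=80.62520; √(2b)=8.40238; u=(80.62520+(-25.308))/8.40238=6.58352, w=(80.62520−(-25.308))/8.40238=12.60752
k=2: b·v=35.3×1.939=68.44670; √(2b)=8.40238; u=(68.44670+7.659)/8.40238=9.05764, w=(68.44670−7.659)/8.40238=7.23458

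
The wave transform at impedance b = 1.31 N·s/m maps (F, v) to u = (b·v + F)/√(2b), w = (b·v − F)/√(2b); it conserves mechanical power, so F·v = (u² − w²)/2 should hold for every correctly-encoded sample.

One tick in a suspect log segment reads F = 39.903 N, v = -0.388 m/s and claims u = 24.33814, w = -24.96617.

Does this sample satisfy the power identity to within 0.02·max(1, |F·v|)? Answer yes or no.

yes

F·v = 39.903×(-0.388) = -15.48236 W.
(u² − w²)/2 = (592.34506 − 623.30964)/2 = -15.48229 W.
|Δ| = 0.00007;  2% of max(1, |F·v|) = 0.30965.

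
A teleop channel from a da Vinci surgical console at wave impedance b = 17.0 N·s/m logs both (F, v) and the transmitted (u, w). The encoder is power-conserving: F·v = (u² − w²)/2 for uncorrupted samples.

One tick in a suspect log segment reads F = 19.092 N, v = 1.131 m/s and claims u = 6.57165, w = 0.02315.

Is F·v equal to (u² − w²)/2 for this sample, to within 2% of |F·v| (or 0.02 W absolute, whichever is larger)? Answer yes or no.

F·v = 19.092×1.131 = 21.5931 W.
(u² − w²)/2 = (43.1866 − 0.0005)/2 = 21.5930 W.
|Δ| = 0.0000;  2% of max(1, |F·v|) = 0.4319.

yes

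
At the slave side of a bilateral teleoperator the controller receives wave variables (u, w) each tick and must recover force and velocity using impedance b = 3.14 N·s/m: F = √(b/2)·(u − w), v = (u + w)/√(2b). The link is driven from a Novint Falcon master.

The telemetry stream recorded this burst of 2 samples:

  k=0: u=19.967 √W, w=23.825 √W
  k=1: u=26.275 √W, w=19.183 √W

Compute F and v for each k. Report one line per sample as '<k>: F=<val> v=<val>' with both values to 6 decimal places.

k=0: u−w=-3.858000, u+w=43.792000; √(b/2)=1.252996, √(2b)=2.505993; F=1.252996×(-3.858)=-4.834060, v=43.792000/2.505993=17.474910
k=1: u−w=7.092000, u+w=45.458000; √(b/2)=1.252996, √(2b)=2.505993; F=1.252996×7.092=8.886251, v=45.458000/2.505993=18.139717

0: F=-4.834060 v=17.474910
1: F=8.886251 v=18.139717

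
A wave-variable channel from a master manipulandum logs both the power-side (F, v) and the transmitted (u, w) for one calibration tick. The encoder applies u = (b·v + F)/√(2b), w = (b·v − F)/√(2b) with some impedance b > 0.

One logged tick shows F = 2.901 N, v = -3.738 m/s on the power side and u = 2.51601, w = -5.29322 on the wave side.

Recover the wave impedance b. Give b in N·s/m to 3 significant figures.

b = 0.276 N·s/m

u + w = -2.77721;  u + w = √(2b)·v, so √(2b) = -2.77721/(-3.738) = 0.74297.
b = (√(2b))²/2 = 0.55200/2 = 0.27600.
(Check via u − w = 2F/√(2b): u − w = 7.80923, 2F/√(2b) = 7.80923.)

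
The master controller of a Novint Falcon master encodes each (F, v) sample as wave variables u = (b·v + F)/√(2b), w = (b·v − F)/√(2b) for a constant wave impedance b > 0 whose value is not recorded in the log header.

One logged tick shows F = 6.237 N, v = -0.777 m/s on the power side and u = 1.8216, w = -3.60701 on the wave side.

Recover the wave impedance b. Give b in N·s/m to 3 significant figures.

u + w = -1.78541;  u + w = √(2b)·v, so √(2b) = -1.78541/(-0.777) = 2.29782.
b = (√(2b))²/2 = 5.28000/2 = 2.64000.
(Check via u − w = 2F/√(2b): u − w = 5.42861, 2F/√(2b) = 5.42861.)

b = 2.64 N·s/m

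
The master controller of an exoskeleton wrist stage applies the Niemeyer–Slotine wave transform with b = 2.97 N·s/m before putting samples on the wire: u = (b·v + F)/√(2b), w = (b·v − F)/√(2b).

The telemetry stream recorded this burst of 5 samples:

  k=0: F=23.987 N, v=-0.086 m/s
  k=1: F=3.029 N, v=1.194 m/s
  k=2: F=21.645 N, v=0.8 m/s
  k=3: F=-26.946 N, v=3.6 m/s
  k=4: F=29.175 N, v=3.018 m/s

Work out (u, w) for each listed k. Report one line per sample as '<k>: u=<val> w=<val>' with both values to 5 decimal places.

0: u=9.73719 w=-9.94679
1: u=2.69783 w=0.21220
2: u=9.85594 w=-7.90617
3: u=-6.66910 w=15.44306
4: u=15.64840 w=-8.29290

k=0: b·v=2.97×(-0.086)=-0.25542; √(2b)=2.43721; u=(-0.25542+23.987)/2.43721=9.73719, w=(-0.25542−23.987)/2.43721=-9.94679
k=1: b·v=2.97×1.194=3.54618; √(2b)=2.43721; u=(3.54618+3.029)/2.43721=2.69783, w=(3.54618−3.029)/2.43721=0.21220
k=2: b·v=2.97×0.8=2.37600; √(2b)=2.43721; u=(2.37600+21.645)/2.43721=9.85594, w=(2.37600−21.645)/2.43721=-7.90617
k=3: b·v=2.97×3.6=10.69200; √(2b)=2.43721; u=(10.69200+(-26.946))/2.43721=-6.66910, w=(10.69200−(-26.946))/2.43721=15.44306
k=4: b·v=2.97×3.018=8.96346; √(2b)=2.43721; u=(8.96346+29.175)/2.43721=15.64840, w=(8.96346−29.175)/2.43721=-8.29290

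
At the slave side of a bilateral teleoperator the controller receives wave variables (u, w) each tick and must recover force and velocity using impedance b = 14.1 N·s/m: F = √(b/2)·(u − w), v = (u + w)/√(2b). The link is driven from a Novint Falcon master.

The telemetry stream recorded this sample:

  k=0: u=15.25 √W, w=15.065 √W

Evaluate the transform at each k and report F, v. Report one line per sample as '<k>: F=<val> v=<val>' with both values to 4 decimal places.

0: F=0.4912 v=5.7086

k=0: u−w=0.1850, u+w=30.3150; √(b/2)=2.6552, √(2b)=5.3104; F=2.6552×0.185=0.4912, v=30.3150/5.3104=5.7086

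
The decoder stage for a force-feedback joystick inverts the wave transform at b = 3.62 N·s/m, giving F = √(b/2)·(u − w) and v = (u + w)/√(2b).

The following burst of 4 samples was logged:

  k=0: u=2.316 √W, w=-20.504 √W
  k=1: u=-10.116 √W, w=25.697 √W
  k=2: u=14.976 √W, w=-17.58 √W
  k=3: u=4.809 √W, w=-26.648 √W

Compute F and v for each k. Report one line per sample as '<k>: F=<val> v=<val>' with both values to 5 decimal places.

0: F=30.70117 v=-6.75952
1: F=-48.18146 v=5.79063
2: F=43.79962 v=-0.96777
3: F=42.32107 v=-8.11640

k=0: u−w=22.82000, u+w=-18.18800; √(b/2)=1.34536, √(2b)=2.69072; F=1.34536×22.82=30.70117, v=-18.18800/2.69072=-6.75952
k=1: u−w=-35.81300, u+w=15.58100; √(b/2)=1.34536, √(2b)=2.69072; F=1.34536×(-35.813)=-48.18146, v=15.58100/2.69072=5.79063
k=2: u−w=32.55600, u+w=-2.60400; √(b/2)=1.34536, √(2b)=2.69072; F=1.34536×32.556=43.79962, v=-2.60400/2.69072=-0.96777
k=3: u−w=31.45700, u+w=-21.83900; √(b/2)=1.34536, √(2b)=2.69072; F=1.34536×31.457=42.32107, v=-21.83900/2.69072=-8.11640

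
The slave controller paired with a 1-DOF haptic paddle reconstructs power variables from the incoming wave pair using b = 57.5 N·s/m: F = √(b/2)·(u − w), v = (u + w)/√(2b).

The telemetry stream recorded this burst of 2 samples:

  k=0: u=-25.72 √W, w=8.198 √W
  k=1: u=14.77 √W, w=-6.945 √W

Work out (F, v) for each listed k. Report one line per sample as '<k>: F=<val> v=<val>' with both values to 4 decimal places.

k=0: u−w=-33.9180, u+w=-17.5220; √(b/2)=5.3619, √(2b)=10.7238; F=5.3619×(-33.918)=-181.8650, v=-17.5220/10.7238=-1.6339
k=1: u−w=21.7150, u+w=7.8250; √(b/2)=5.3619, √(2b)=10.7238; F=5.3619×21.715=116.4337, v=7.8250/10.7238=0.7297

0: F=-181.8650 v=-1.6339
1: F=116.4337 v=0.7297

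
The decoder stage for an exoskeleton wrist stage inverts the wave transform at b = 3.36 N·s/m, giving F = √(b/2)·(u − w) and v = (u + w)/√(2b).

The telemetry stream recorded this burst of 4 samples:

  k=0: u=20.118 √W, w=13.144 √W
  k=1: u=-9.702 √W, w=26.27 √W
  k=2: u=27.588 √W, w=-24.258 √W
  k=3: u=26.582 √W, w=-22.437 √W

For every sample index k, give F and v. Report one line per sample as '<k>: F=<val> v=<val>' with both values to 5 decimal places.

0: F=9.03934 v=12.83110
1: F=-46.62504 v=6.39124
2: F=67.20010 v=1.28458
3: F=63.53589 v=1.59897

k=0: u−w=6.97400, u+w=33.26200; √(b/2)=1.29615, √(2b)=2.59230; F=1.29615×6.974=9.03934, v=33.26200/2.59230=12.83110
k=1: u−w=-35.97200, u+w=16.56800; √(b/2)=1.29615, √(2b)=2.59230; F=1.29615×(-35.972)=-46.62504, v=16.56800/2.59230=6.39124
k=2: u−w=51.84600, u+w=3.33000; √(b/2)=1.29615, √(2b)=2.59230; F=1.29615×51.846=67.20010, v=3.33000/2.59230=1.28458
k=3: u−w=49.01900, u+w=4.14500; √(b/2)=1.29615, √(2b)=2.59230; F=1.29615×49.019=63.53589, v=4.14500/2.59230=1.59897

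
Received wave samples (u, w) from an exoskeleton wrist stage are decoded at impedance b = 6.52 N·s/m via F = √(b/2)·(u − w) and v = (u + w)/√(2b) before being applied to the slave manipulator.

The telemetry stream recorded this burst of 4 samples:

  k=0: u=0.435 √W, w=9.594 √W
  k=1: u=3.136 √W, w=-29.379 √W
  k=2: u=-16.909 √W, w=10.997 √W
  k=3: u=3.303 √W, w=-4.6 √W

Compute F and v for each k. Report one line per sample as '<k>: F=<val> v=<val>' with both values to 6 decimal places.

k=0: u−w=-9.159000, u+w=10.029000; √(b/2)=1.805547, √(2b)=3.611094; F=1.805547×(-9.159)=-16.537005, v=10.029000/3.611094=2.777275
k=1: u−w=32.515000, u+w=-26.243000; √(b/2)=1.805547, √(2b)=3.611094; F=1.805547×32.515=58.707361, v=-26.243000/3.611094=-7.267327
k=2: u−w=-27.906000, u+w=-5.912000; √(b/2)=1.805547, √(2b)=3.611094; F=1.805547×(-27.906)=-50.385595, v=-5.912000/3.611094=-1.637177
k=3: u−w=7.903000, u+w=-1.297000; √(b/2)=1.805547, √(2b)=3.611094; F=1.805547×7.903=14.269238, v=-1.297000/3.611094=-0.359171

0: F=-16.537005 v=2.777275
1: F=58.707361 v=-7.267327
2: F=-50.385595 v=-1.637177
3: F=14.269238 v=-0.359171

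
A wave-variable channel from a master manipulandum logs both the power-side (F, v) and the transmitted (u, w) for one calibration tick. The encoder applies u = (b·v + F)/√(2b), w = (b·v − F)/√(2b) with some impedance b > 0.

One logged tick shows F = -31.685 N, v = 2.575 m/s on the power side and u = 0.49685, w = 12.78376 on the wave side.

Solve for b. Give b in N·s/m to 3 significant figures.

u + w = 13.2806;  u + w = √(2b)·v, so √(2b) = 13.2806/2.575 = 5.1575.
b = (√(2b))²/2 = 26.6000/2 = 13.3000.
(Check via u − w = 2F/√(2b): u − w = -12.2869, 2F/√(2b) = -12.2869.)

b = 13.3 N·s/m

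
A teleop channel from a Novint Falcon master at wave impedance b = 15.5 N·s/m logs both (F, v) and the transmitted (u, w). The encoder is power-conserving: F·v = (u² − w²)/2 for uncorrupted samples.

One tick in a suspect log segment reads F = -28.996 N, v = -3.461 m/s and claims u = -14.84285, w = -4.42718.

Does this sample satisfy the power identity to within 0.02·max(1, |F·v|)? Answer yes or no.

yes

F·v = (-28.996)×(-3.461) = 100.35516 W.
(u² − w²)/2 = (220.31020 − 19.59992)/2 = 100.35514 W.
|Δ| = 0.00002;  2% of max(1, |F·v|) = 2.00710.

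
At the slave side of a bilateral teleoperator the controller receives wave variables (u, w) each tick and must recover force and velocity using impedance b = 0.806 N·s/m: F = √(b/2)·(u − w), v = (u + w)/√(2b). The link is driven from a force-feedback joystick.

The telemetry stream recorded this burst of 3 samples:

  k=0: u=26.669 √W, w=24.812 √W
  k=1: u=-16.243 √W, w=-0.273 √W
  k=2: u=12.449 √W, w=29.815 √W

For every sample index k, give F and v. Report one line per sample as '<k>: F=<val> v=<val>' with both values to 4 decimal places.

0: F=1.1789 v=40.5475
1: F=-10.1381 v=-13.0084
2: F=-11.0243 v=33.2880

k=0: u−w=1.8570, u+w=51.4810; √(b/2)=0.6348, √(2b)=1.2696; F=0.6348×1.857=1.1789, v=51.4810/1.2696=40.5475
k=1: u−w=-15.9700, u+w=-16.5160; √(b/2)=0.6348, √(2b)=1.2696; F=0.6348×(-15.97)=-10.1381, v=-16.5160/1.2696=-13.0084
k=2: u−w=-17.3660, u+w=42.2640; √(b/2)=0.6348, √(2b)=1.2696; F=0.6348×(-17.366)=-11.0243, v=42.2640/1.2696=33.2880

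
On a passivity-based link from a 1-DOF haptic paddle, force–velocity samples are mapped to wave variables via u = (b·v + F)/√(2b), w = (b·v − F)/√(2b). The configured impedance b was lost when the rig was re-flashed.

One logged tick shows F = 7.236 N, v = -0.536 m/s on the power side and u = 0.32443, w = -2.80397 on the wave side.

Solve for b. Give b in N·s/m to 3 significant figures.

b = 10.7 N·s/m

u + w = -2.4795;  u + w = √(2b)·v, so √(2b) = -2.4795/(-0.536) = 4.6260.
b = (√(2b))²/2 = 21.3999/2 = 10.7000.
(Check via u − w = 2F/√(2b): u − w = 3.1284, 2F/√(2b) = 3.1284.)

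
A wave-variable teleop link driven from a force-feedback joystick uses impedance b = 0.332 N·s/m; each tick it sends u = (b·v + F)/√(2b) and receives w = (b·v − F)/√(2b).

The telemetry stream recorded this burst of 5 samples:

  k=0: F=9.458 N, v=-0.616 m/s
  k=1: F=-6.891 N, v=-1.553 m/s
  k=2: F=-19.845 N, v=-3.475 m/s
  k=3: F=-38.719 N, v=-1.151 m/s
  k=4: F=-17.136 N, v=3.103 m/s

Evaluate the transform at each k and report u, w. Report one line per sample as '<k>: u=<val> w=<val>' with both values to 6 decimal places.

k=0: b·v=0.332×(-0.616)=-0.204512; √(2b)=0.814862; u=(-0.204512+9.458)/0.814862=11.355897, w=(-0.204512−9.458)/0.814862=-11.857851
k=1: b·v=0.332×(-1.553)=-0.515596; √(2b)=0.814862; u=(-0.515596+(-6.891))/0.814862=-9.089387, w=(-0.515596−(-6.891))/0.814862=7.823907
k=2: b·v=0.332×(-3.475)=-1.153700; √(2b)=0.814862; u=(-1.153700+(-19.845))/0.814862=-25.769641, w=(-1.153700−(-19.845))/0.814862=22.937996
k=3: b·v=0.332×(-1.151)=-0.382132; √(2b)=0.814862; u=(-0.382132+(-38.719))/0.814862=-47.984977, w=(-0.382132−(-38.719))/0.814862=47.047071
k=4: b·v=0.332×3.103=1.030196; √(2b)=0.814862; u=(1.030196+(-17.136))/0.814862=-19.765071, w=(1.030196−(-17.136))/0.814862=22.293587

0: u=11.355897 w=-11.857851
1: u=-9.089387 w=7.823907
2: u=-25.769641 w=22.937996
3: u=-47.984977 w=47.047071
4: u=-19.765071 w=22.293587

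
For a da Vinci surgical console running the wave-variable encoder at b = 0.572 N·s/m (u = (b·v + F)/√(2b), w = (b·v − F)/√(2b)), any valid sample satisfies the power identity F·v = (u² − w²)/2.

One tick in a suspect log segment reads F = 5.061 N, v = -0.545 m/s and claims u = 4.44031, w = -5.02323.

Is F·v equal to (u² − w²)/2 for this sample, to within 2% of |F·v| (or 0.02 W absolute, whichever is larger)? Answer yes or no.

F·v = 5.061×(-0.545) = -2.75825 W.
(u² − w²)/2 = (19.71635 − 25.23284)/2 = -2.75824 W.
|Δ| = 0.00000;  2% of max(1, |F·v|) = 0.05516.

yes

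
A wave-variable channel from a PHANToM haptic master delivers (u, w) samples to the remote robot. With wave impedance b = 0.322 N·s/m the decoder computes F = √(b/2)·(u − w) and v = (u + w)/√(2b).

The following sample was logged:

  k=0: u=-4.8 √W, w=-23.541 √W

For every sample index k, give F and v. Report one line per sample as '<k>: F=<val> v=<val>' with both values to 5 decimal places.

0: F=7.51979 v=-35.31606

k=0: u−w=18.74100, u+w=-28.34100; √(b/2)=0.40125, √(2b)=0.80250; F=0.40125×18.741=7.51979, v=-28.34100/0.80250=-35.31606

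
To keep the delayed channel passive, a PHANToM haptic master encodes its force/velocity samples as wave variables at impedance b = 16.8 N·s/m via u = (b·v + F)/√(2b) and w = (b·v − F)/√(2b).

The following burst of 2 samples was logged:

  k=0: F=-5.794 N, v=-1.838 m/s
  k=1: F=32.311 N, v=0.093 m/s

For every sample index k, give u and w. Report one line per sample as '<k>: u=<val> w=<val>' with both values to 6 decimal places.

k=0: b·v=16.8×(-1.838)=-30.878400; √(2b)=5.796551; u=(-30.878400+(-5.794))/5.796551=-6.326590, w=(-30.878400−(-5.794))/5.796551=-4.327470
k=1: b·v=16.8×0.093=1.562400; √(2b)=5.796551; u=(1.562400+32.311)/5.796551=5.843717, w=(1.562400−32.311)/5.796551=-5.304637

0: u=-6.326590 w=-4.327470
1: u=5.843717 w=-5.304637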